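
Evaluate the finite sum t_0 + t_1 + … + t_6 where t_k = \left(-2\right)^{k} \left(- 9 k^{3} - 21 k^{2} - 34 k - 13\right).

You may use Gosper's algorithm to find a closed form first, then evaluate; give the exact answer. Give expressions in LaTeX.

r(k) = 2*(-9*k**3 - 48*k**2 - 103*k - 77)/(9*k**3 + 21*k**2 + 34*k + 13) after simplifying.
So A=-2 and B=1, with C=k**3 + 7*k**2/3 + 34*k/9 + 13/9.
Key eq: (-2)·f(k+1) = (1)·f(k) + (k**3 + 7*k**2/3 + 34*k/9 + 13/9).
Bound: deg f ≤ 3.
Solving with deg f ≤ 3: f(k) = -(3*k**3 + k**2 + 4*k - 1)/9.
So s_k = (B(k−1)f/C)·t_k = (-(3*k**3 + k**2 + 4*k - 1)/(9*k**3 + 21*k**2 + 34*k + 13))·t_k = (-2)**k*(3*k**3 + k**2 + 4*k - 1).
Δs = (-2)**k*(-9*k**3 - 21*k**2 - 34*k - 13), as required.
Sum = s_(7) − s_(0); s_(7) = -141440, s_(0) = -1 ⇒ -141439.

Σ = -141439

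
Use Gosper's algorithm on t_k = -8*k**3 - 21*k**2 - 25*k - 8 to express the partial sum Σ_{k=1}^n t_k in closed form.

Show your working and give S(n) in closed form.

Compute t_(k+1)/t_k: get (8*k**3 + 45*k**2 + 91*k + 62)/(8*k**3 + 21*k**2 + 25*k + 8).
Factor: A=1; B=1; C=k**3 + 21*k**2/8 + 25*k/8 + 1.
Solve (1)·f(k+1) − (1)·f(k) = k**3 + 21*k**2/8 + 25*k/8 + 1.
Bound: deg f ≤ 4.
A polynomial solution: f(k) = k*(2*k**3 + 3*k**2 + 4*k - 1)/8.
Get s_k = R·t_k = k*(-2*k**3 - 3*k**2 - 4*k + 1) with R(k) = B(k−1)f(k)/C(k) = k*(2*k**3 + 3*k**2 + 4*k - 1)/(8*k**3 + 21*k**2 + 25*k + 8).
Δs = -8*k**3 - 21*k**2 - 25*k - 8, as required.
s_(n+1) = -2*n**4 - 11*n**3 - 25*n**2 - 24*n - 8 and s_(1) = -8, so S(n) = n*(-2*n**3 - 11*n**2 - 25*n - 24).

S(n) = n*(-2*n**3 - 11*n**2 - 25*n - 24)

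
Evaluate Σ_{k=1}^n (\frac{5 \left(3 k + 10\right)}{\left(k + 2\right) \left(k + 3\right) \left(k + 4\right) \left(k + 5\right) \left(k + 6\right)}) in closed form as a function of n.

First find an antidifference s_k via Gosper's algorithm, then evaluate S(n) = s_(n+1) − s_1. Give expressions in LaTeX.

Compute t_(k+1)/t_k: get (k + 2)*(3*k + 13)/((k + 7)*(3*k + 10)).
Normal form (A,B,C) = (k + 2, k + 7, k + 10/3).
f must satisfy (k + 2)·f(k+1) − (k + 6)·f(k) = k + 10/3.
deg f ≤ 4 (via 1,1,1).
Solving with deg f ≤ 4: f(k) = k*(k + 3)*(k**2 + 11*k + 38)/120.
So s_k = (B(k−1)f/C)·t_k = (k*(k + 3)*(k + 6)*(k**2 + 11*k + 38)/(40*(3*k + 10)))·t_k = k*(k**2 + 11*k + 38)/(8*(k**3 + 11*k**2 + 38*k + 40)).
Check: Δs_k = 5*(3*k + 10)/(k**5 + 20*k**4 + 155*k**3 + 580*k**2 + 1044*k + 720). ✓
s_(n+1) = (n**3 + 14*n**2 + 63*n + 50)/(8*(n**3 + 14*n**2 + 63*n + 90)) and s_(1) = 5/72, so S(n) = n*(n**2 + 14*n + 63)/(18*(n**3 + 14*n**2 + 63*n + 90)).

S(n) = \frac{n \left(n^{2} + 14 n + 63\right)}{18 \left(n^{3} + 14 n^{2} + 63 n + 90\right)}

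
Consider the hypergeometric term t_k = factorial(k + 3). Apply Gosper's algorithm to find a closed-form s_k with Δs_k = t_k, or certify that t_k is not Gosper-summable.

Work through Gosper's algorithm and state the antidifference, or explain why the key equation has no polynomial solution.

none (Gosper's algorithm certifies no s_k)

The ratio is k + 4.
So A=k + 4 and B=1, with C=1.
Solve (k + 4)·f(k+1) − (1)·f(k) = 1.
deg f ≤ -1 (via 1,0,0).
d = -1 < 0 ⇒ no nonzero polynomial f; not summable.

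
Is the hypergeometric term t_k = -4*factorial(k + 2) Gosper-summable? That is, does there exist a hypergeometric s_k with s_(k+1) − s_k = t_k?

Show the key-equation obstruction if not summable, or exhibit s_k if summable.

t_(k+1)/t_k = k + 3.
Factor: A=k + 3; B=1; C=1.
f must satisfy (k + 3)·f(k+1) − (1)·f(k) = 1.
deg f ≤ -1 (via 1,0,0).
Bound -1 < 0, so the key equation has no polynomial solution.

No — t_k has no hypergeometric antidifference.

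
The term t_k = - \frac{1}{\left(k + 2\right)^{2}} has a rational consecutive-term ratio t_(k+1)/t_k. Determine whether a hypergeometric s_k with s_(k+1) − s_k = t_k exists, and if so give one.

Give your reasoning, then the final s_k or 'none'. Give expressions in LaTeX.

no hypergeometric antidifference exists

t_(k+1)/t_k = (k + 2)**2/(k + 3)**2.
Factor: A=k**2 + 4*k + 4; B=k**2 + 6*k + 9; C=1.
Need (k**2 + 4*k + 4)·f(k+1) − (k**2 + 4*k + 4)·f(k) = 1.
d = 0 from the (2,2,0) case.
Write f(k) = c0. Then LHS − RHS = -1, requiring -1 = 0: contradictory. No certificate.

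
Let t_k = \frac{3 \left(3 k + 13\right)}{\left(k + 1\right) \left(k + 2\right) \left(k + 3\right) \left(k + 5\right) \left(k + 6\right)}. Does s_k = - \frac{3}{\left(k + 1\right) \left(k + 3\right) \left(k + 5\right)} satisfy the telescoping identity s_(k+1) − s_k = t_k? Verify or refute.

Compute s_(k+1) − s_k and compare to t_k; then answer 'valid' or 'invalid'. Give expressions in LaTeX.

Invalid: residual \frac{3 \left(- 4 k - 19\right)}{k^{6} + 21 k^{5} + 175 k^{4} + 735 k^{3} + 1624 k^{2} + 1764 k + 720} ≠ 0.

s_(k+1) = -3/((k + 2)*(k + 4)*(k + 6))
s_(k+1) − s_k = 9*(k**2 + 7*k + 11)/(k**6 + 21*k**5 + 175*k**4 + 735*k**3 + 1624*k**2 + 1764*k + 720)
(s_(k+1) − s_k) − t_k = 3*(-4*k - 19)/(k**6 + 21*k**5 + 175*k**4 + 735*k**3 + 1624*k**2 + 1764*k + 720)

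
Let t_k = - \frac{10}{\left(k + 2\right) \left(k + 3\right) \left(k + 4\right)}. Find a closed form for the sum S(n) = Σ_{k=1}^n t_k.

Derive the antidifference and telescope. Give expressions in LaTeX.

r(k) = (k + 2)/(k + 5) after simplifying.
A = k + 2, B = k + 5, C = 1.
f must satisfy (k + 2)·f(k+1) − (k + 4)·f(k) = 1.
Degrees (1,1,0) ⇒ d ≤ 2.
Match coefficients ⇒ f(k) = k*(k + 5)/12.
Then R = B(k−1)f/C = k*(k + 4)*(k + 5)/12, so s_k = R(k)·t_k = 5*k*(-k - 5)/(6*(k + 2)*(k + 3)).
Check: Δs_k = -10/(k**3 + 9*k**2 + 26*k + 24). ✓
Evaluate: s_(n+1) = 5*(-n**2 - 7*n - 6)/(6*(n**2 + 7*n + 12)); subtract s_(1) = -5/12 ⇒ S(n) = 5*n*(-n - 7)/(12*(n**2 + 7*n + 12)).

S(n) = \frac{5 n \left(- n - 7\right)}{12 \left(n^{2} + 7 n + 12\right)}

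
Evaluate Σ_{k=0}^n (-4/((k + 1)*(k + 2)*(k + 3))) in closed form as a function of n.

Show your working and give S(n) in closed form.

S(n) = (-n**2 - 5*n - 4)/(n**2 + 5*n + 6)

t_(k+1)/t_k = (k + 1)/(k + 4).
A = k + 1, B = k + 4, C = 1.
Solve (k + 1)·f(k+1) − (k + 3)·f(k) = 1.
From deg A=1, deg B=1, deg C=0: d=2.
Solving with deg f ≤ 2: f(k) = k*(k + 3)/4.
Get s_k = R·t_k = k*(-k - 3)/((k + 1)*(k + 2)) with R(k) = B(k−1)f(k)/C(k) = k*(k + 3)**2/4.
Δs = -4/(k**3 + 6*k**2 + 11*k + 6), as required.
Σ_(k=0)^n t_k = s_(n+1) − s_(0) = ((-n**2 - 5*n - 4)/(n**2 + 5*n + 6)) − (0), i.e. (-n**2 - 5*n - 4)/(n**2 + 5*n + 6).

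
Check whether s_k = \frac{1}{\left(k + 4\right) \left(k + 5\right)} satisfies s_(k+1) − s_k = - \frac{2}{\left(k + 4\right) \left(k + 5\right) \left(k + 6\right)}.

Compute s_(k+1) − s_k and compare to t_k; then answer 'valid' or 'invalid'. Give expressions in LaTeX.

s_(k+1) = 1/((k + 5)*(k + 6))
s_(k+1) − s_k = -2/(k**3 + 15*k**2 + 74*k + 120)
(s_(k+1) − s_k) − t_k = 0

Valid — Δs_k = t_k.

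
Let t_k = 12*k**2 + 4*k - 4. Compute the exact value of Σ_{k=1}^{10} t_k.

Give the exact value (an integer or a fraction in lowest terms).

Σ = 4800

The ratio is (k + 3*(k + 1)**2)/(3*k**2 + k - 1).
So A=1 and B=1, with C=k**2 + k/3 - 1/3.
Set up (1)·f(k+1) − (1)·f(k) − (k**2 + k/3 - 1/3) = 0.
From deg A=0, deg B=0, deg C=2: d=3.
A polynomial solution: f(k) = k*(k**2 - k - 1)/3.
So s_k = (B(k−1)f/C)·t_k = (k*(k**2 - k - 1)/(3*k**2 + k - 1))·t_k = 4*k*(k**2 - k - 1).
Verify: 12*k**2 + 4*k - 4 matches t_k.
Sum = s_(11) − s_(1); s_(11) = 4796, s_(1) = -4 ⇒ 4800.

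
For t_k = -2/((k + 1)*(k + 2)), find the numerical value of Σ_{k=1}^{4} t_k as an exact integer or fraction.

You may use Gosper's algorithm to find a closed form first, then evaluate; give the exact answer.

Σ = -2/3

Step 1: r(k) = (k + 1)/(k + 3).
Normal form (A,B,C) = (k + 1, k + 3, 1).
f must satisfy (k + 1)·f(k+1) − (k + 2)·f(k) = 1.
Degrees (1,1,0) ⇒ d ≤ 1.
A polynomial solution: f(k) = k.
Certificate R = B(k−1)f/C = k*(k + 2) gives s_k = -2*k/(k + 1).
Verify: -2/(k**2 + 3*k + 2) matches t_k.
Σ_(k=1)^(4) t_k = s_(5) − s_(1) = -5/3 − (-1) = -2/3.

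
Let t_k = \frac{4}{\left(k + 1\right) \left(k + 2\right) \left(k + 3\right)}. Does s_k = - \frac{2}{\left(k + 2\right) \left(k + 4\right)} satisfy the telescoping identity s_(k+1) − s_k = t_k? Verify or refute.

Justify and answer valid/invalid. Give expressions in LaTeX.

s_(k+1) = -2/((k + 3)*(k + 5))
s_(k+1) − s_k = 2*(2*k + 7)/(k**4 + 14*k**3 + 71*k**2 + 154*k + 120)
(s_(k+1) − s_k) − t_k = 6*(-3*k - 11)/(k**5 + 15*k**4 + 85*k**3 + 225*k**2 + 274*k + 120)

Invalid: residual \frac{6 \left(- 3 k - 11\right)}{k^{5} + 15 k^{4} + 85 k^{3} + 225 k^{2} + 274 k + 120} ≠ 0.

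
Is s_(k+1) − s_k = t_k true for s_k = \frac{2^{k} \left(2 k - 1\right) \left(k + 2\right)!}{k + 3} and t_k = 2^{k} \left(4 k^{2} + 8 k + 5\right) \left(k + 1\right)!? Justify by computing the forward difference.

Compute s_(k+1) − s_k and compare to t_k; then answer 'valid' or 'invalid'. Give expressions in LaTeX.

s_(k+1) = 2**(k + 1)*(2*k + 1)*factorial(k + 3)/(k + 4)
s_(k+1) − s_k = 2**k*(4*k**3 + 24*k**2 + 41*k + 22)*factorial(k + 2)/((k + 3)*(k + 4))
(s_(k+1) − s_k) − t_k = -2**k*(4*k**3 + 20*k**2 + 27*k + 16)*factorial(k + 1)/((k + 3)*(k + 4))

Invalid: residual - \frac{2^{k} \left(4 k^{3} + 20 k^{2} + 27 k + 16\right) \left(k + 1\right)!}{\left(k + 3\right) \left(k + 4\right)} ≠ 0.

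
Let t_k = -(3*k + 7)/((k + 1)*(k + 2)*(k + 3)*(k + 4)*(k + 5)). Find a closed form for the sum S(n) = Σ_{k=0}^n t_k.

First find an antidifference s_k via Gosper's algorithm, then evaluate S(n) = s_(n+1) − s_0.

The ratio is (k + 1)*(3*k + 10)/((k + 6)*(3*k + 7)).
A = k + 1, B = k + 6, C = k + 7/3.
Key eq: (k + 1)·f(k+1) = (k + 5)·f(k) + (k + 7/3).
Degrees (1,1,1) ⇒ d ≤ 4.
Coefficient equations give f(k) = k*(k + 2)*(k**2 + 8*k + 19)/36.
Then R = B(k−1)f/C = k*(k + 2)*(k + 5)*(k**2 + 8*k + 19)/(12*(3*k + 7)), so s_k = R(k)·t_k = k*(-k**2 - 8*k - 19)/(12*(k**3 + 8*k**2 + 19*k + 12)).
Δs = (-3*k - 7)/(k**5 + 15*k**4 + 85*k**3 + 225*k**2 + 274*k + 120), as required.
Σ_(k=0)^n t_k = s_(n+1) − s_(0) = ((-n**3 - 11*n**2 - 38*n - 28)/(12*(n**3 + 11*n**2 + 38*n + 40))) − (0), i.e. (-n**3 - 11*n**2 - 38*n - 28)/(12*(n**3 + 11*n**2 + 38*n + 40)).

S(n) = (-n**3 - 11*n**2 - 38*n - 28)/(12*(n**3 + 11*n**2 + 38*n + 40))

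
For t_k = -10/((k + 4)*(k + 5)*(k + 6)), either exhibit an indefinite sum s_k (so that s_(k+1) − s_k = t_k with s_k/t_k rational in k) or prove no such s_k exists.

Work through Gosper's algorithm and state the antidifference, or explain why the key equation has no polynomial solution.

s_k = k*(-k - 9)/(4*(k + 4)*(k + 5))

Ratio r(k) = (k + 4)/(k + 7).
Take A(k)=k + 4, B(k)=k + 7, C(k)=1.
Set up (k + 4)·f(k+1) − (k + 6)·f(k) − (1) = 0.
Degrees (1,1,0) ⇒ d ≤ 2.
Coefficient equations give f(k) = k*(k + 9)/40.
Then R = B(k−1)f/C = k*(k + 6)*(k + 9)/40, so s_k = R(k)·t_k = k*(-k - 9)/(4*(k + 4)*(k + 5)).
Δs = -10/(k**3 + 15*k**2 + 74*k + 120), as required.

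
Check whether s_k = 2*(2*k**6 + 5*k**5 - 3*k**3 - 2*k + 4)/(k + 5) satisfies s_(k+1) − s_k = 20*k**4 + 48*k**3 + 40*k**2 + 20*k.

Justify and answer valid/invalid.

s_(k+1) = 2*(-2*k + 2*(k + 1)**6 + 5*(k + 1)**5 - 3*(k + 1)**3 + 2)/(k + 6)
s_(k+1) − s_k = 2*(10*k**6 + 110*k**5 + 365*k**4 + 524*k**3 + 383*k**2 + 144*k + 6)/(k**2 + 11*k + 30)
(s_(k+1) − s_k) − t_k = 6*(-8*k**5 - 73*k**4 - 142*k**3 - 109*k**2 - 52*k + 2)/(k**2 + 11*k + 30)

Invalid: residual 6*(-8*k**5 - 73*k**4 - 142*k**3 - 109*k**2 - 52*k + 2)/(k**2 + 11*k + 30) ≠ 0.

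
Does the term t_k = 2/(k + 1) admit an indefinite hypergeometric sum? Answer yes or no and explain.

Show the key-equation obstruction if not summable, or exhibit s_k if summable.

t_(k+1)/t_k = (k + 1)/(k + 2).
So A=k + 1 and B=k + 2, with C=1.
Key eq: (k + 1)·f(k+1) = (k + 1)·f(k) + (1).
d = 0 from the (1,1,0) case.
f = c0 ⇒ A·f(k+1) − B(k−1)·f(k) − C = -1. The system {-1 = 0} is inconsistent; no antidifference.

No — key equation has no polynomial f.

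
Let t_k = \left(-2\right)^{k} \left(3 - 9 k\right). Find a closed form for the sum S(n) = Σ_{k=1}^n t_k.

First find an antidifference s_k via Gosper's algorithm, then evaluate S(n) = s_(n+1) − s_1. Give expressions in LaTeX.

S(n) = 3 \left(-2\right)^{n + 1} n

Ratio r(k) = 2*(-3*k - 2)/(3*k - 1).
Factor: A=-2; B=1; C=k - 1/3.
Set up (-2)·f(k+1) − (1)·f(k) − (k - 1/3) = 0.
Degrees (0,0,1) ⇒ d ≤ 1.
Coefficient equations give f(k) = -(k - 1)/3.
So s_k = (B(k−1)f/C)·t_k = (-(k - 1)/(3*k - 1))·t_k = 3*(-2)**k*(k - 1).
s_(k+1) − s_k = (-2)**k*(3 - 9*k) = t_k.
Evaluate: s_(n+1) = 3*(-2)**(n + 1)*n; subtract s_(1) = 0 ⇒ S(n) = 3*(-2)**(n + 1)*n.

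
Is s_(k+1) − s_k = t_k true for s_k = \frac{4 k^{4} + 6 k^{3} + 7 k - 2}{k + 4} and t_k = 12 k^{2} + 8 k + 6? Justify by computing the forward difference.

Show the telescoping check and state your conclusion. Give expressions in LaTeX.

Invalid: residual \frac{2 \left(- 8 k^{3} - 58 k^{2} - 34 k - 25\right)}{k^{2} + 9 k + 20} ≠ 0.

s_(k+1) = (7*k + 4*(k + 1)**4 + 6*(k + 1)**3 + 5)/(k + 5)
s_(k+1) − s_k = 2*(6*k**4 + 50*k**3 + 101*k**2 + 73*k + 35)/(k**2 + 9*k + 20)
(s_(k+1) − s_k) − t_k = 2*(-8*k**3 - 58*k**2 - 34*k - 25)/(k**2 + 9*k + 20)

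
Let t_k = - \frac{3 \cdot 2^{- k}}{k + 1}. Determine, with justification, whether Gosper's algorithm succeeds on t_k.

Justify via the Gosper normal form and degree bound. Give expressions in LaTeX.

The ratio is (k + 1)/(2*(k + 2)).
A = k/2 + 1/2, B = k + 2, C = 1.
f must satisfy (k/2 + 1/2)·f(k+1) − (k + 1)·f(k) = 1.
d = -1 from the (1,1,0) case.
Bound -1 < 0, so the key equation has no polynomial solution.

No — t_k has no hypergeometric antidifference.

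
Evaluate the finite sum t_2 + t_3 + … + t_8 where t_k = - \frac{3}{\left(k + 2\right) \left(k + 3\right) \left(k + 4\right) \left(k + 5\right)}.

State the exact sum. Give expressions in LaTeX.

Σ = -133/17160

Step 1: r(k) = (k + 2)/(k + 6).
Normal form (A,B,C) = (k + 2, k + 6, 1).
f must satisfy (k + 2)·f(k+1) − (k + 5)·f(k) = 1.
Bound: deg f ≤ 3.
Coefficient equations give f(k) = k*(k**2 + 9*k + 26)/72.
Get s_k = R·t_k = k*(-k**2 - 9*k - 26)/(24*(k + 2)*(k + 3)*(k + 4)) with R(k) = B(k−1)f(k)/C(k) = k*(k + 5)*(k**2 + 9*k + 26)/72.
Check: Δs_k = -3/(k**4 + 14*k**3 + 71*k**2 + 154*k + 120). ✓
Evaluate s at k=9 and k=2: -47/1144 and -1/30; difference -133/17160.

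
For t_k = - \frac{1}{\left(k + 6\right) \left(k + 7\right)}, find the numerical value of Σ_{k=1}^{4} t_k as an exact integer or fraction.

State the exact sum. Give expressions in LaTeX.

r(k) = (k + 6)/(k + 8) after simplifying.
A = k + 6, B = k + 8, C = 1.
Key eq: (k + 6)·f(k+1) = (k + 7)·f(k) + (1).
Bound: deg f ≤ 1.
Coefficient equations give f(k) = k/6.
Get s_k = R·t_k = -k/(6*k + 36) with R(k) = B(k−1)f(k)/C(k) = k*(k + 7)/6.
Verify: -1/(k**2 + 13*k + 42) matches t_k.
Telescoping: Σ = s_(5) − s_(1) = -5/66 − (-1/42) = -4/77.

Σ = -4/77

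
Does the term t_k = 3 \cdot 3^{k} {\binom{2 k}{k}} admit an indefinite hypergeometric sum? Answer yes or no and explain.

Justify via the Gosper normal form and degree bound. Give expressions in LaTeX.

Compute t_(k+1)/t_k: get 6*(2*k + 1)/(k + 1).
Take A(k)=12*k + 6, B(k)=k + 1, C(k)=1.
Set up (12*k + 6)·f(k+1) − (k)·f(k) − (1) = 0.
Bound: deg f ≤ -1.
Negative degree bound (-1): no f exists, t_k not Gosper-summable.

No; the degree bound rules out any f.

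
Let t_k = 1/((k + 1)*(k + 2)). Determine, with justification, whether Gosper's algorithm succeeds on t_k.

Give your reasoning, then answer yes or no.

Yes. s_k = k/(k + 1).

r(k) = (k + 1)/(k + 3) after simplifying.
Factor: A=k + 1; B=k + 3; C=1.
Key eq: (k + 1)·f(k+1) = (k + 2)·f(k) + (1).
Degrees (1,1,0) ⇒ d ≤ 1.
Solving with deg f ≤ 1: f(k) = k.
Get s_k = R·t_k = k/(k + 1) with R(k) = B(k−1)f(k)/C(k) = k*(k + 2).
Check: Δs_k = 1/(k**2 + 3*k + 2). ✓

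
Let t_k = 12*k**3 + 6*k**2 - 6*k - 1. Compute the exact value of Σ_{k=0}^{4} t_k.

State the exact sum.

r(k) = (12*k**3 + 42*k**2 + 42*k + 11)/(12*k**3 + 6*k**2 - 6*k - 1) after simplifying.
Gosper form: A/B · C(k+1)/C(k) with A=1, B=1, C=k**3 + k**2/2 - k/2 - 1/12.
Set up (1)·f(k+1) − (1)·f(k) − (k**3 + k**2/2 - k/2 - 1/12) = 0.
d = 4 from the (0,0,3) case.
Coefficient equations give f(k) = k*(3*k**3 - 4*k**2 - 3*k + 3)/12.
Certificate R = B(k−1)f/C = k*(3*k**3 - 4*k**2 - 3*k + 3)/(12*k**3 + 6*k**2 - 6*k - 1) gives s_k = k*(3*k**3 - 4*k**2 - 3*k + 3).
Δs = 12*k**3 + 6*k**2 - 6*k - 1, as required.
Sum = s_(5) − s_(0); s_(5) = 1315, s_(0) = 0 ⇒ 1315.

Σ = 1315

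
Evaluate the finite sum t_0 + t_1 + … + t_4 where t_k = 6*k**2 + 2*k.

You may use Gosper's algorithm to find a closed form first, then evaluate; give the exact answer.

Compute t_(k+1)/t_k: get (k + 3*(k + 1)**2 + 1)/(k*(3*k + 1)).
A = 1, B = 1, C = k**2 + k/3.
Solve (1)·f(k+1) − (1)·f(k) = k**2 + k/3.
Degrees (0,0,2) ⇒ d ≤ 3.
Coefficient equations give f(k) = k**2*(k - 1)/3.
Certificate R = B(k−1)f/C = k*(k - 1)/(3*k + 1) gives s_k = 2*k**2*(k - 1).
Δs = 2*k*(3*k + 1), as required.
Sum = s_(5) − s_(0); s_(5) = 200, s_(0) = 0 ⇒ 200.

Σ = 200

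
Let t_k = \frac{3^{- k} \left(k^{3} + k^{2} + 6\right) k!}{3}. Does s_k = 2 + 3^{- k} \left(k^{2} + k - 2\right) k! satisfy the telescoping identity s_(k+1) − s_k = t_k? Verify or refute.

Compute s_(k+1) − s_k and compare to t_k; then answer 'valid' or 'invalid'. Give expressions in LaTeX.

valid (s_(k+1) − s_k reduces to t_k)

s_(k+1) = (6*3**k + k**3*factorial(k) + 4*k**2*factorial(k) + 3*k*factorial(k))/(3*3**k)
s_(k+1) − s_k = (k**3 + k**2 + 6)*factorial(k)/(3*3**k)
(s_(k+1) − s_k) − t_k = 0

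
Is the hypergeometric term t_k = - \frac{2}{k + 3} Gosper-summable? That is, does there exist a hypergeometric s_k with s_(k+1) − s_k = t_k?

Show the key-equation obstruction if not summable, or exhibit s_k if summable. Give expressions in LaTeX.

No; the coefficient equations for f are inconsistent.

The ratio is (k + 3)/(k + 4).
Take A(k)=k + 3, B(k)=k + 4, C(k)=1.
Need (k + 3)·f(k+1) − (k + 3)·f(k) = 1.
From deg A=1, deg B=1, deg C=0: d=0.
Put f(k) = c0: A·f(k+1) − B(k−1)·f(k) − C = -1; need -1 = 0 — inconsistent ⇒ no f, not summable.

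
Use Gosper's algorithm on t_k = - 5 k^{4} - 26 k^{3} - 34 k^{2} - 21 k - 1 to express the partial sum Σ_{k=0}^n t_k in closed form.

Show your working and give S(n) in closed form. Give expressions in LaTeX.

S(n) = - n^{5} - 9 n^{4} - 26 n^{3} - 34 n^{2} - 17 n - 1

t_(k+1)/t_k = (5*k**4 + 46*k**3 + 142*k**2 + 187*k + 87)/(5*k**4 + 26*k**3 + 34*k**2 + 21*k + 1).
Gosper form: A/B · C(k+1)/C(k) with A=1, B=1, C=k**4 + 26*k**3/5 + 34*k**2/5 + 21*k/5 + 1/5.
Solve (1)·f(k+1) − (1)·f(k) = k**4 + 26*k**3/5 + 34*k**2/5 + 21*k/5 + 1/5.
d = 5 from the (0,0,4) case.
A polynomial solution: f(k) = k*(k**4 + 4*k**3 - 4)/5.
Then R = B(k−1)f/C = k*(k**4 + 4*k**3 - 4)/(5*k**4 + 26*k**3 + 34*k**2 + 21*k + 1), so s_k = R(k)·t_k = k*(-k**4 - 4*k**3 + 4).
s_(k+1) − s_k = -5*k**4 - 26*k**3 - 34*k**2 - 21*k - 1 = t_k.
Telescope: S(n) = s_(n+1) − s_(0) = -n**5 - 9*n**4 - 26*n**3 - 34*n**2 - 17*n - 1 − (0) = -n**5 - 9*n**4 - 26*n**3 - 34*n**2 - 17*n - 1.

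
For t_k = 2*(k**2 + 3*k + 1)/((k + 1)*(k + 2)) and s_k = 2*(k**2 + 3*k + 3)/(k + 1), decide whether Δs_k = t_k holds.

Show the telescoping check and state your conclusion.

s_(k+1) = 2*(k**2 + 5*k + 7)/(k + 2)
s_(k+1) − s_k = 2*(k**2 + 3*k + 1)/(k**2 + 3*k + 2)
(s_(k+1) − s_k) − t_k = 0

Valid: the claim telescopes to t_k.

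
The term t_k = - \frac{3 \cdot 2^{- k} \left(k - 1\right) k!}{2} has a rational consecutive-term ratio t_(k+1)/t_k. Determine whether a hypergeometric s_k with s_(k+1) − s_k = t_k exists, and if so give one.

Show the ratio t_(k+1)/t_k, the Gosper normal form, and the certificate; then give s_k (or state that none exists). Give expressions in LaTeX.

s_k = - 3 \cdot 2^{- k} k!

Step 1: r(k) = k*(k + 1)/(2*(k - 1)).
Take A(k)=k/2 + 1/2, B(k)=1, C(k)=k - 1.
Key eq: (k/2 + 1/2)·f(k+1) = (1)·f(k) + (k - 1).
Degrees (1,0,1) ⇒ d ≤ 0.
Match coefficients ⇒ f(k) = 2.
Certificate R = B(k−1)f/C = 2/(k - 1) gives s_k = -3*factorial(k)/2**k.
Check: Δs_k = -3*(k - 1)*factorial(k)/(2*2**k). ✓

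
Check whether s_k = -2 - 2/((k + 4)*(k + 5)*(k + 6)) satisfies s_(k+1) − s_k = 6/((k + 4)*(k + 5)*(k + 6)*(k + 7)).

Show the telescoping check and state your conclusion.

Valid: the claim telescopes to t_k.

s_(k+1) = -2 - 2/((k + 5)*(k + 6)*(k + 7))
s_(k+1) − s_k = 6/((k + 4)*(k + 5)*(k + 6)*(k + 7))
(s_(k+1) − s_k) − t_k = 0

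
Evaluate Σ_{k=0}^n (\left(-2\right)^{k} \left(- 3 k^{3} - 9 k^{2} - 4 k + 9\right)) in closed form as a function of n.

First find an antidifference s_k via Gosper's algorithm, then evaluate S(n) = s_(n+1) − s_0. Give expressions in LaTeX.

S(n) = - 2 \left(-2\right)^{n} n^{3} - 8 \left(-2\right)^{n} n^{2} - 6 \left(-2\right)^{n} n + 6 \left(-2\right)^{n} + 3

Step 1: r(k) = 2*(-3*k**3 - 18*k**2 - 31*k - 7)/(3*k**3 + 9*k**2 + 4*k - 9).
A = -2, B = 1, C = k**3 + 3*k**2 + 4*k/3 - 3.
f must satisfy (-2)·f(k+1) − (1)·f(k) = k**3 + 3*k**2 + 4*k/3 - 3.
deg f ≤ 3 (via 0,0,3).
Solving with deg f ≤ 3: f(k) = -(k**3 + k**2 - 2*k - 3)/3.
R(k) = B(k−1)·f(k)/C(k) = -(k**3 + k**2 - 2*k - 3)/(3*k**3 + 9*k**2 + 4*k - 9); s_k = R·t_k = (-2)**k*(k**3 + k**2 - 2*k - 3).
s_(k+1) − s_k = (-2)**k*(-3*k**3 - 9*k**2 - 4*k + 9) = t_k.
Σ_(k=0)^n t_k = s_(n+1) − s_(0) = ((-2)**(n + 1)*(n**3 + 4*n**2 + 3*n - 3)) − (-3), i.e. -2*(-2)**n*n**3 - 8*(-2)**n*n**2 - 6*(-2)**n*n + 6*(-2)**n + 3.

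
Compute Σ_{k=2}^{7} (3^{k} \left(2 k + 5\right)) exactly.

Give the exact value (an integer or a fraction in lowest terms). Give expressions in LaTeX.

The ratio is 3*(2*k + 7)/(2*k + 5).
Factor: A=3; B=1; C=k + 5/2.
Key eq: (3)·f(k+1) = (1)·f(k) + (k + 5/2).
d = 1 from the (0,0,1) case.
Coefficient equations give f(k) = (k + 1)/2.
Then R = B(k−1)f/C = (k + 1)/(2*k + 5), so s_k = R(k)·t_k = 3**k*(k + 1).
Verify: 3**k*(2*k + 5) matches t_k.
Sum = s_(8) − s_(2); s_(8) = 59049, s_(2) = 27 ⇒ 59022.

Σ = 59022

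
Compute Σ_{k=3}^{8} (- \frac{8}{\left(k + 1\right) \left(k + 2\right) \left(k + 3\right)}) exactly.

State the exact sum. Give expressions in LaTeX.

t_(k+1)/t_k = (k + 1)/(k + 4).
Normal form (A,B,C) = (k + 1, k + 4, 1).
Key eq: (k + 1)·f(k+1) = (k + 3)·f(k) + (1).
deg f ≤ 2 (via 1,1,0).
Solve for f: f(k) = k*(k + 3)/4 (degree 2 ≤ 2).
Certificate R = B(k−1)f/C = k*(k + 3)**2/4 gives s_k = 2*k*(-k - 3)/((k + 1)*(k + 2)).
Δs = -8/(k**3 + 6*k**2 + 11*k + 6), as required.
Σ_(k=3)^(8) t_k = s_(9) − s_(3) = -108/55 − (-9/5) = -9/55.

Σ = -9/55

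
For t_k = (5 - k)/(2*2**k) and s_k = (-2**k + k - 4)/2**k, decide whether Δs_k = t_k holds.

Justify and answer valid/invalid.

s_(k+1) = (-2*2**k + k - 3)/(2*2**k)
s_(k+1) − s_k = (5 - k)/(2*2**k)
(s_(k+1) − s_k) − t_k = 0

valid (s_(k+1) − s_k reduces to t_k)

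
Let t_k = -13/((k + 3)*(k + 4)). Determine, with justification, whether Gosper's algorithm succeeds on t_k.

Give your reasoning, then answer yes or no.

Yes. s_k = -13*k/(3*k + 9).

Step 1: r(k) = (k + 3)/(k + 5).
So A=k + 3 and B=k + 5, with C=1.
f must satisfy (k + 3)·f(k+1) − (k + 4)·f(k) = 1.
deg f ≤ 1 (via 1,1,0).
A polynomial solution: f(k) = k/3.
Then R = B(k−1)f/C = k*(k + 4)/3, so s_k = R(k)·t_k = -13*k/(3*k + 9).
Δs = -13/(k**2 + 7*k + 12), as required.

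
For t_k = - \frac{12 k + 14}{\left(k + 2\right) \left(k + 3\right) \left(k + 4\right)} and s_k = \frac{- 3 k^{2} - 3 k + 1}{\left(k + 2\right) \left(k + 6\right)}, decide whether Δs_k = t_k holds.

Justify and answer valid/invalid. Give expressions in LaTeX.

s_(k+1) = (-3*k - 3*(k + 1)**2 - 2)/((k + 3)*(k + 7))
s_(k+1) − s_k = (-21*k**2 - 95*k - 81)/(k**4 + 18*k**3 + 113*k**2 + 288*k + 252)
(s_(k+1) − s_k) − t_k = 3*(-3*k**3 - 3*k**2 + 75*k + 88)/(k**5 + 22*k**4 + 185*k**3 + 740*k**2 + 1404*k + 1008)

Invalid: residual \frac{3 \left(- 3 k^{3} - 3 k^{2} + 75 k + 88\right)}{k^{5} + 22 k^{4} + 185 k^{3} + 740 k^{2} + 1404 k + 1008} ≠ 0.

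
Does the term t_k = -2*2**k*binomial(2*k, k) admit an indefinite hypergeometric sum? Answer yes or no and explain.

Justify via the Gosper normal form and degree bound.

The ratio is 4*(2*k + 1)/(k + 1).
So A=8*k + 4 and B=k + 1, with C=1.
f must satisfy (8*k + 4)·f(k+1) − (k)·f(k) = 1.
Degrees (1,1,0) ⇒ d ≤ -1.
Bound -1 < 0, so the key equation has no polynomial solution.

No; the degree bound rules out any f.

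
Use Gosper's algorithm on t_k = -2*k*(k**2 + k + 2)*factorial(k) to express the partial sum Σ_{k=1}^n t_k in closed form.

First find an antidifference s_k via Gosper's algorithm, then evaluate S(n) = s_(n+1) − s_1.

t_(k+1)/t_k = (k + 1)**2*(k + (k + 1)**2 + 3)/(k*(k**2 + k + 2)).
Take A(k)=k + 1, B(k)=1, C(k)=k**3 + k**2 + 2*k.
Set up (k + 1)·f(k+1) − (1)·f(k) − (k**3 + k**2 + 2*k) = 0.
Bound: deg f ≤ 2.
A polynomial solution: f(k) = k*(k - 1).
So s_k = (B(k−1)f/C)·t_k = ((k - 1)/(k**2 + k + 2))·t_k = -2*k*(k - 1)*factorial(k).
s_(k+1) − s_k = -2*k*(k**2 + k + 2)*factorial(k) = t_k.
Σ_(k=1)^n t_k = s_(n+1) − s_(1) = (-2*n*(n + 1)*factorial(n + 1)) − (0), i.e. -2*n*(n + 1)*factorial(n + 1).

S(n) = -2*n*(n + 1)*factorial(n + 1)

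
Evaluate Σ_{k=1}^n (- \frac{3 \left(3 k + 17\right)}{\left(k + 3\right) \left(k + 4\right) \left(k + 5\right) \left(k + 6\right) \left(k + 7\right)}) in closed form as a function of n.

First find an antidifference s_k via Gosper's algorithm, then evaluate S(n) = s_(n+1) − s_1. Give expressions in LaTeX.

S(n) = \frac{3 n \left(- n^{2} - 16 n - 83\right)}{140 \left(n^{3} + 16 n^{2} + 83 n + 140\right)}

Step 1: r(k) = (k + 3)*(3*k + 20)/((k + 8)*(3*k + 17)).
So A=k + 3 and B=k + 8, with C=k + 17/3.
Set up (k + 3)·f(k+1) − (k + 7)·f(k) − (k + 17/3) = 0.
Degrees (1,1,1) ⇒ d ≤ 4.
Solving with deg f ≤ 4: f(k) = k*(k + 5)*(k**2 + 13*k + 54)/216.
R(k) = B(k−1)·f(k)/C(k) = k*(k + 5)*(k + 7)*(k**2 + 13*k + 54)/(72*(3*k + 17)); s_k = R·t_k = k*(-k**2 - 13*k - 54)/(24*(k**3 + 13*k**2 + 54*k + 72)).
s_(k+1) − s_k = 3*(-3*k - 17)/(k**5 + 25*k**4 + 245*k**3 + 1175*k**2 + 2754*k + 2520) = t_k.
Telescope: S(n) = s_(n+1) − s_(1) = (-n**3 - 16*n**2 - 83*n - 68)/(24*(n**3 + 16*n**2 + 83*n + 140)) − (-17/840) = 3*n*(-n**2 - 16*n - 83)/(140*(n**3 + 16*n**2 + 83*n + 140)).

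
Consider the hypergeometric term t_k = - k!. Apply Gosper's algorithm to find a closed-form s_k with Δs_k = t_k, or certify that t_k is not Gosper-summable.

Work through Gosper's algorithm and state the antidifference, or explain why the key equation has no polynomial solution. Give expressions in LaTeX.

none (Gosper's algorithm certifies no s_k)

t_(k+1)/t_k = k + 1.
Normal form (A,B,C) = (k + 1, 1, 1).
Key eq: (k + 1)·f(k+1) = (1)·f(k) + (1).
From deg A=1, deg B=0, deg C=0: d=-1.
Bound -1 < 0, so the key equation has no polynomial solution.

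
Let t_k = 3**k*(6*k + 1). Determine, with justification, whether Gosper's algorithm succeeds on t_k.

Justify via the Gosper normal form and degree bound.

t_(k+1)/t_k = 3*(6*k + 7)/(6*k + 1).
Take A(k)=3, B(k)=1, C(k)=k + 1/6.
Need (3)·f(k+1) − (1)·f(k) = k + 1/6.
Degrees (0,0,1) ⇒ d ≤ 1.
Solving with deg f ≤ 1: f(k) = (3*k - 4)/6.
Then R = B(k−1)f/C = (3*k - 4)/(6*k + 1), so s_k = R(k)·t_k = 3**k*(3*k - 4).
Check: Δs_k = 3**k*(6*k + 1). ✓

Yes. s_k = 3**k*(3*k - 4).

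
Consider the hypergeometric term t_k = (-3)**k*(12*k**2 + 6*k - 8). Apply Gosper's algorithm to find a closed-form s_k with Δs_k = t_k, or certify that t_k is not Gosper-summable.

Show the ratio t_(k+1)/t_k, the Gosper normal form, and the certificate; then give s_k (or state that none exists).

s_k = (-3)**k*(-3*k**2 + 3*k + 2)

Step 1: r(k) = 3*(-3*k - 6*(k + 1)**2 + 1)/(6*k**2 + 3*k - 4).
Normal form (A,B,C) = (-3, 1, k**2 + k/2 - 2/3).
Key eq: (-3)·f(k+1) = (1)·f(k) + (k**2 + k/2 - 2/3).
deg f ≤ 2 (via 0,0,2).
Solve for f: f(k) = -(3*k**2 - 3*k - 2)/12 (degree 2 ≤ 2).
So s_k = (B(k−1)f/C)·t_k = (-(3*k**2 - 3*k - 2)/(2*(6*k**2 + 3*k - 4)))·t_k = (-3)**k*(-3*k**2 + 3*k + 2).
s_(k+1) − s_k = (-3)**k*(12*k**2 + 6*k - 8) = t_k.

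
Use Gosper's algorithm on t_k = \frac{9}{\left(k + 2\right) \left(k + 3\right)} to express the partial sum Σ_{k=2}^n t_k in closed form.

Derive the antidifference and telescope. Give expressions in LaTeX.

The ratio is (k + 2)/(k + 4).
Gosper form: A/B · C(k+1)/C(k) with A=k + 2, B=k + 4, C=1.
f must satisfy (k + 2)·f(k+1) − (k + 3)·f(k) = 1.
From deg A=1, deg B=1, deg C=0: d=1.
Solving with deg f ≤ 1: f(k) = k/2.
Get s_k = R·t_k = 9*k/(2*(k + 2)) with R(k) = B(k−1)f(k)/C(k) = k*(k + 3)/2.
Verify: 9/(k**2 + 5*k + 6) matches t_k.
s_(n+1) = 9*(n + 1)/(2*(n + 3)) and s_(2) = 9/4, so S(n) = 9*(n - 1)/(4*(n + 3)).

S(n) = \frac{9 \left(n - 1\right)}{4 \left(n + 3\right)}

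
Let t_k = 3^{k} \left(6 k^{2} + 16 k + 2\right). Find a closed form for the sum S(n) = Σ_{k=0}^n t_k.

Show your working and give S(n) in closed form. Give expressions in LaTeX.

The ratio is 3*(3*k**2 + 14*k + 12)/(3*k**2 + 8*k + 1).
Normal form (A,B,C) = (3, 1, k**2 + 8*k/3 + 1/3).
Set up (3)·f(k+1) − (1)·f(k) − (k**2 + 8*k/3 + 1/3) = 0.
Degrees (0,0,2) ⇒ d ≤ 2.
Solving with deg f ≤ 2: f(k) = (k - 1)*(3*k + 2)/6.
Certificate R = B(k−1)f/C = (k - 1)*(3*k + 2)/(2*(3*k**2 + 8*k + 1)) gives s_k = 3**k*(3*k**2 - k - 2).
s_(k+1) − s_k = 3**k*(6*k**2 + 16*k + 2) = t_k.
s_(n+1) = 3**(n + 1)*n*(3*n + 5) and s_(0) = -2, so S(n) = 9*3**n*n**2 + 15*3**n*n + 2.

S(n) = 9 \cdot 3^{n} n^{2} + 15 \cdot 3^{n} n + 2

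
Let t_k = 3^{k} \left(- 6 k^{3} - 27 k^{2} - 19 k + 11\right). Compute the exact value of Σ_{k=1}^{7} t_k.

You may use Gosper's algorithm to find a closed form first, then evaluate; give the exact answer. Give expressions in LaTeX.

Step 1: r(k) = 3*(6*k**3 + 45*k**2 + 91*k + 41)/(6*k**3 + 27*k**2 + 19*k - 11).
Take A(k)=3, B(k)=1, C(k)=k**3 + 9*k**2/2 + 19*k/6 - 11/6.
Set up (3)·f(k+1) − (1)·f(k) − (k**3 + 9*k**2/2 + 19*k/6 - 11/6) = 0.
deg f ≤ 3 (via 0,0,3).
Solve for f: f(k) = (3*k**3 - 4*k - 4)/6 (degree 3 ≤ 3).
Then R = B(k−1)f/C = (3*k**3 - 4*k - 4)/(6*k**3 + 27*k**2 + 19*k - 11), so s_k = R(k)·t_k = 3**k*(-3*k**3 + 4*k + 4).
Check: Δs_k = 3**k*(-6*k**3 - 27*k**2 - 19*k + 11). ✓
Evaluate s at k=8 and k=1: -9841500 and 15; difference -9841515.

Σ = -9841515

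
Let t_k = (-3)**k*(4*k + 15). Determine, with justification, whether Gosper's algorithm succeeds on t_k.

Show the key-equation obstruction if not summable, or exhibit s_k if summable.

Compute t_(k+1)/t_k: get 3*(-4*k - 19)/(4*k + 15).
Gosper form: A/B · C(k+1)/C(k) with A=-3, B=1, C=k + 15/4.
Set up (-3)·f(k+1) − (1)·f(k) − (k + 15/4) = 0.
Bound: deg f ≤ 1.
Solve for f: f(k) = -(k + 3)/4 (degree 1 ≤ 1).
Certificate R = B(k−1)f/C = -(k + 3)/(4*k + 15) gives s_k = (-3)**k*(-k - 3).
Verify: (-3)**k*(4*k + 15) matches t_k.

Yes. s_k = (-3)**k*(-k - 3).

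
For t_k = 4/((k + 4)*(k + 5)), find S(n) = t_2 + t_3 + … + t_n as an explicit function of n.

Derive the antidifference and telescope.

r(k) = (k + 4)/(k + 6) after simplifying.
Normal form (A,B,C) = (k + 4, k + 6, 1).
Key eq: (k + 4)·f(k+1) = (k + 5)·f(k) + (1).
From deg A=1, deg B=1, deg C=0: d=1.
Solving with deg f ≤ 1: f(k) = k/4.
R(k) = B(k−1)·f(k)/C(k) = k*(k + 5)/4; s_k = R·t_k = k/(k + 4).
Verify: 4/(k**2 + 9*k + 20) matches t_k.
Telescope: S(n) = s_(n+1) − s_(2) = (n + 1)/(n + 5) − (1/3) = 2*(n - 1)/(3*(n + 5)).

S(n) = 2*(n - 1)/(3*(n + 5))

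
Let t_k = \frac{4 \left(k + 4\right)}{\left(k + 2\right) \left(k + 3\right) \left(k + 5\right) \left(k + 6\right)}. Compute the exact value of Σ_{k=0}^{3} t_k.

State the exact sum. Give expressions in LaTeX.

t_(k+1)/t_k = (k + 2)*(k + 5)**2/((k + 4)**2*(k + 7)).
Normal form (A,B,C) = (k + 2, k + 7, k**2 + 8*k + 16).
Set up (k + 2)·f(k+1) − (k + 6)·f(k) − (k**2 + 8*k + 16) = 0.
d = 4 from the (1,1,2) case.
Solve for f: f(k) = k*(k + 3)*(k + 4)*(k + 7)/20 (degree 4 ≤ 4).
Certificate R = B(k−1)f/C = k*(k + 3)*(k + 6)*(k + 7)/(20*(k + 4)) gives s_k = k*(k + 7)/(5*(k**2 + 7*k + 10)).
s_(k+1) − s_k = 4*(k + 4)/(k**4 + 16*k**3 + 91*k**2 + 216*k + 180) = t_k.
Telescoping: Σ = s_(4) − s_(0) = 22/135 − (0) = 22/135.

Σ = 22/135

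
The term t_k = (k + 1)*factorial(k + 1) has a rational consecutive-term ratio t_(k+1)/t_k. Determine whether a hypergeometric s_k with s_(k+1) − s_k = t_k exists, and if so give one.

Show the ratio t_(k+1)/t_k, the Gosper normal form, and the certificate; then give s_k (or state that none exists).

s_k = factorial(k + 1)

t_(k+1)/t_k = (k + 2)**2/(k + 1).
Gosper form: A/B · C(k+1)/C(k) with A=k + 2, B=1, C=k + 1.
Key eq: (k + 2)·f(k+1) = (1)·f(k) + (k + 1).
Bound: deg f ≤ 0.
Coefficient equations give f(k) = 1.
Then R = B(k−1)f/C = 1/(k + 1), so s_k = R(k)·t_k = factorial(k + 1).
Verify: (k + 1)*factorial(k + 1) matches t_k.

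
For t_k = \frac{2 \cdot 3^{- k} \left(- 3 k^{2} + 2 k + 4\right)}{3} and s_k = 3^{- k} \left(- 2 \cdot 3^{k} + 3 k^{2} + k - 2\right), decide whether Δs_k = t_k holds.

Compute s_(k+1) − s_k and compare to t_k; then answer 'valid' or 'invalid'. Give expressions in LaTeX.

s_(k+1) = (-6*3**k + k + 3*(k + 1)**2 - 1)/(3*3**k)
s_(k+1) − s_k = 2*(-3*k**2 + 2*k + 4)/(3*3**k)
(s_(k+1) − s_k) − t_k = 0

valid (s_(k+1) − s_k reduces to t_k)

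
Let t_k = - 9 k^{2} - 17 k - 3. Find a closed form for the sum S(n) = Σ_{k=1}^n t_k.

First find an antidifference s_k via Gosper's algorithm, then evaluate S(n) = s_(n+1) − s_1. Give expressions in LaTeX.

S(n) = n \left(- 3 n^{2} - 13 n - 13\right)

t_(k+1)/t_k = (9*k**2 + 35*k + 29)/(9*k**2 + 17*k + 3).
Gosper form: A/B · C(k+1)/C(k) with A=1, B=1, C=k**2 + 17*k/9 + 1/3.
Need (1)·f(k+1) − (1)·f(k) = k**2 + 17*k/9 + 1/3.
Bound: deg f ≤ 3.
Match coefficients ⇒ f(k) = k*(k + 2)*(3*k - 2)/9.
R(k) = B(k−1)·f(k)/C(k) = k*(k + 2)*(3*k - 2)/(9*k**2 + 17*k + 3); s_k = R·t_k = k*(-3*k**2 - 4*k + 4).
Verify: -9*k**2 - 17*k - 3 matches t_k.
Telescope: S(n) = s_(n+1) − s_(1) = -3*n**3 - 13*n**2 - 13*n - 3 − (-3) = n*(-3*n**2 - 13*n - 13).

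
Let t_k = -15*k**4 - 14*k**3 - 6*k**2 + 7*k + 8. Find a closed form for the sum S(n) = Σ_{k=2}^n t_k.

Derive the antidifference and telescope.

S(n) = -3*n**5 - 11*n**4 - 14*n**3 - 3*n**2 + 11*n + 20

Step 1: r(k) = (15*k**4 + 74*k**3 + 138*k**2 + 107*k + 20)/(15*k**4 + 14*k**3 + 6*k**2 - 7*k - 8).
Gosper form: A/B · C(k+1)/C(k) with A=1, B=1, C=k**4 + 14*k**3/15 + 2*k**2/5 - 7*k/15 - 8/15.
Key eq: (1)·f(k+1) = (1)·f(k) + (k**4 + 14*k**3/15 + 2*k**2/5 - 7*k/15 - 8/15).
deg f ≤ 5 (via 0,0,4).
Solve for f: f(k) = k*(3*k**4 - 4*k**3 - 3*k - 4)/15 (degree 5 ≤ 5).
Get s_k = R·t_k = k*(-3*k**4 + 4*k**3 + 3*k + 4) with R(k) = B(k−1)f(k)/C(k) = k*(3*k**4 - 4*k**3 - 3*k - 4)/(15*k**4 + 14*k**3 + 6*k**2 - 7*k - 8).
Check: Δs_k = -15*k**4 - 14*k**3 - 6*k**2 + 7*k + 8. ✓
Σ_(k=2)^n t_k = s_(n+1) − s_(2) = (-3*n**5 - 11*n**4 - 14*n**3 - 3*n**2 + 11*n + 8) − (-12), i.e. -3*n**5 - 11*n**4 - 14*n**3 - 3*n**2 + 11*n + 20.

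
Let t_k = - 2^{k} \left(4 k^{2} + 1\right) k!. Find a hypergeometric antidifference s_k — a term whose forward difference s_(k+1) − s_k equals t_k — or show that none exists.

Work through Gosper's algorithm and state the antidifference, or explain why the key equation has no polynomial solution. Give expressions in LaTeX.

s_k = - 2^{k} \left(2 k - 3\right) k!

Step 1: r(k) = 2*(k + 1)*(4*(k + 1)**2 + 1)/(4*k**2 + 1).
A = 2*k + 2, B = 1, C = k**2 + 1/4.
f must satisfy (2*k + 2)·f(k+1) − (1)·f(k) = k**2 + 1/4.
Bound: deg f ≤ 1.
Coefficient equations give f(k) = (2*k - 3)/4.
So s_k = (B(k−1)f/C)·t_k = ((2*k - 3)/(4*k**2 + 1))·t_k = -2**k*(2*k - 3)*factorial(k).
Check: Δs_k = -2**k*(4*k**2 + 1)*factorial(k). ✓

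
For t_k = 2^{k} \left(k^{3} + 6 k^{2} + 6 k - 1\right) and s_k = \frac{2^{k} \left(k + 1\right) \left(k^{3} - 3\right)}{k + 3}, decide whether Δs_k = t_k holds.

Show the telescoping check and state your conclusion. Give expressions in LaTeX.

Invalid: residual \frac{2^{k + 1} k \left(- k^{3} - 8 k^{2} - 24 k - 17\right)}{k^{2} + 7 k + 12} ≠ 0.

s_(k+1) = 2**(k + 1)*(k + 2)*((k + 1)**3 - 3)/(k + 4)
s_(k+1) − s_k = 2**k*(k**5 + 11*k**4 + 44*k**3 + 65*k**2 + 31*k - 12)/(k**2 + 7*k + 12)
(s_(k+1) − s_k) − t_k = 2**(k + 1)*k*(-k**3 - 8*k**2 - 24*k - 17)/(k**2 + 7*k + 12)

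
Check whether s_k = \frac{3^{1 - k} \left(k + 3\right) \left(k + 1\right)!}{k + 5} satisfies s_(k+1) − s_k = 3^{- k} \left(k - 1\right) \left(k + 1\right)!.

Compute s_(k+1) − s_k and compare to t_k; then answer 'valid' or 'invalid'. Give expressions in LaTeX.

Invalid: residual - \frac{2 \cdot 3^{- k} \left(k^{2} + 4 k - 8\right) \left(k + 1\right)!}{\left(k + 5\right) \left(k + 6\right)} ≠ 0.

s_(k+1) = (k + 4)*factorial(k + 2)/(3**k*(k + 6))
s_(k+1) − s_k = (k**3 + 8*k**2 + 11*k - 14)*factorial(k + 1)/(3**k*(k + 5)*(k + 6))
(s_(k+1) − s_k) − t_k = -2*(k**2 + 4*k - 8)*factorial(k + 1)/(3**k*(k + 5)*(k + 6))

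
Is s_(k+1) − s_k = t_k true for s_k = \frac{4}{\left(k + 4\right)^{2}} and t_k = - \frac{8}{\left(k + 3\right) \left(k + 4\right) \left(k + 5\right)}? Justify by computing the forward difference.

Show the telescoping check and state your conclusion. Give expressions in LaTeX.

s_(k+1) = 4/(k + 5)**2
s_(k+1) − s_k = 4/(k + 5)**2 - 4/(k + 4)**2
(s_(k+1) − s_k) − t_k = 4*(3*k + 13)/(k**5 + 21*k**4 + 175*k**3 + 723*k**2 + 1480*k + 1200)

Invalid: residual \frac{4 \left(3 k + 13\right)}{k^{5} + 21 k^{4} + 175 k^{3} + 723 k^{2} + 1480 k + 1200} ≠ 0.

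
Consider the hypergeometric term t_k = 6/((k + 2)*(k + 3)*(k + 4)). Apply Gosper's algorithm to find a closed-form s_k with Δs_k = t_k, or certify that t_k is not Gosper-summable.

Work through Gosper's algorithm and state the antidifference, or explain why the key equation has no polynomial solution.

s_k = k*(k + 5)/(2*(k + 2)*(k + 3))

r(k) = (k + 2)/(k + 5) after simplifying.
So A=k + 2 and B=k + 5, with C=1.
f must satisfy (k + 2)·f(k+1) − (k + 4)·f(k) = 1.
From deg A=1, deg B=1, deg C=0: d=2.
Match coefficients ⇒ f(k) = k*(k + 5)/12.
Certificate R = B(k−1)f/C = k*(k + 4)*(k + 5)/12 gives s_k = k*(k + 5)/(2*(k + 2)*(k + 3)).
Check: Δs_k = 6/(k**3 + 9*k**2 + 26*k + 24). ✓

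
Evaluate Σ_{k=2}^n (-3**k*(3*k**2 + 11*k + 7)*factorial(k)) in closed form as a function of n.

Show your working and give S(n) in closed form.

S(n) = -3*3**n*n**2*factorial(n) - 12*3**n*n*factorial(n) - 9*3**n*factorial(n) + 72

r(k) = 3*(3*k**3 + 20*k**2 + 38*k + 21)/(3*k**2 + 11*k + 7) after simplifying.
Take A(k)=3*k + 3, B(k)=1, C(k)=k**2 + 11*k/3 + 7/3.
Set up (3*k + 3)·f(k+1) − (1)·f(k) − (k**2 + 11*k/3 + 7/3) = 0.
d = 1 from the (1,0,2) case.
A polynomial solution: f(k) = (k + 2)/3.
Certificate R = B(k−1)f/C = (k + 2)/(3*k**2 + 11*k + 7) gives s_k = -3**k*(k + 2)*factorial(k).
Verify: -3**k*(3*k**2 + 11*k + 7)*factorial(k) matches t_k.
s_(n+1) = -3**(n + 1)*(n + 3)*factorial(n + 1) and s_(2) = -72, so S(n) = -3*3**n*n**2*factorial(n) - 12*3**n*n*factorial(n) - 9*3**n*factorial(n) + 72.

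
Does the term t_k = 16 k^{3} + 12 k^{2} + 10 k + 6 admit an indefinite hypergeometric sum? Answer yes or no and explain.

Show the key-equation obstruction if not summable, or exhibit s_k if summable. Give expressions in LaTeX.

Yes. s_k = k \left(4 k^{3} - 4 k^{2} + 3 k + 3\right).

The ratio is (8*k**3 + 30*k**2 + 41*k + 22)/(8*k**3 + 6*k**2 + 5*k + 3).
So A=1 and B=1, with C=k**3 + 3*k**2/4 + 5*k/8 + 3/8.
Need (1)·f(k+1) − (1)·f(k) = k**3 + 3*k**2/4 + 5*k/8 + 3/8.
From deg A=0, deg B=0, deg C=3: d=4.
A polynomial solution: f(k) = k*(2*k + 1)*(2*k**2 - 3*k + 3)/16.
R(k) = B(k−1)·f(k)/C(k) = k*(2*k + 1)*(2*k**2 - 3*k + 3)/(2*(8*k**3 + 6*k**2 + 5*k + 3)); s_k = R·t_k = k*(4*k**3 - 4*k**2 + 3*k + 3).
Verify: 16*k**3 + 12*k**2 + 10*k + 6 matches t_k.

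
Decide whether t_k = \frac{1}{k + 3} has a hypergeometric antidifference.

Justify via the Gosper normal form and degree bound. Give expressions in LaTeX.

r(k) = (k + 3)/(k + 4) after simplifying.
Take A(k)=k + 3, B(k)=k + 4, C(k)=1.
Key eq: (k + 3)·f(k+1) = (k + 3)·f(k) + (1).
deg f ≤ 0 (via 1,1,0).
f = c0 ⇒ A·f(k+1) − B(k−1)·f(k) − C = -1. The system {-1 = 0} is inconsistent; no antidifference.

No — key equation has no polynomial f.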